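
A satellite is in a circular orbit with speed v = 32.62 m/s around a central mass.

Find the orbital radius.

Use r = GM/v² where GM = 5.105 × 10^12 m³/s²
v = 32.62 m/s
GM = 5.105 × 10^12 m³/s²
v² = 1064.06 m²/s²
r = GM/v² = (5.105 × 10^12) / 1064.06 = 4.79764 × 10^9 m ≈ 4.798 × 10^9 m

Final answer: 4.798 × 10^9 m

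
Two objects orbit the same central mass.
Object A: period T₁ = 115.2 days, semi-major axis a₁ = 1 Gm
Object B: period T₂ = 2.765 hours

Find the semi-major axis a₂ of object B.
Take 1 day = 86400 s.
T₁ = 115.2 days = 9.95328 × 10^6 s
T₂ = 2.765 hours = 9954 s
a₁ = 1 Gm = 1 × 10^9 m
Kepler's third law: (T₂/T₁)² = (a₂/a₁)³  ⇒  a₂ = a₁ (T₂/T₁)^(2/3)
T₂/T₁ = 0.00100007
(T₂/T₁)^(2/3) = 0.0100005
a₂ = 1 × 10^9 m × 0.0100005 = 1.00005 × 10^7 m ≈ 10 Mm

Final answer: a₂ = 10 Mm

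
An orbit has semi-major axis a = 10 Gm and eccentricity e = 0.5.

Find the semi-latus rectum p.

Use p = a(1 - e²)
a = 10 Gm = 1 × 10^10 m
e = 0.5,  e² = 0.25,  1 − e² = 0.75
p = a(1 − e²) = 1 × 10^10 m × 0.75 = 7.5 × 10^9 m ≈ 7.5 Gm

Final answer: p = 7.5 Gm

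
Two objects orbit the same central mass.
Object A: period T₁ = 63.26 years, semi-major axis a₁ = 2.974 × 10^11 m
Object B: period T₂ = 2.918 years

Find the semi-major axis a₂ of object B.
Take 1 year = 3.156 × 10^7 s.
T₁ = 63.26 years = 1.99649 × 10^9 s
T₂ = 2.918 years = 9.20921 × 10^7 s
a₁ = 2.974 × 10^11 m
Kepler's third law: (T₂/T₁)² = (a₂/a₁)³  ⇒  a₂ = a₁ (T₂/T₁)^(2/3)
T₂/T₁ = 0.0461271
(T₂/T₁)^(2/3) = 0.128619
a₂ = 2.974 × 10^11 m × 0.128619 = 3.82512 × 10^10 m ≈ 3.825 × 10^10 m

Final answer: a₂ = 3.825 × 10^10 m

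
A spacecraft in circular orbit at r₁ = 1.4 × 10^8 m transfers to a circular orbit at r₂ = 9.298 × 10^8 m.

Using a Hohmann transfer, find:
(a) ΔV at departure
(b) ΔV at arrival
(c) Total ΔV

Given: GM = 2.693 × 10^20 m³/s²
r₁ = 1.4 × 10^8 m
r₂ = 9.298 × 10^8 m
GM = 2.693 × 10^20 m³/s²
Transfer ellipse: a_t = (r₁ + r₂)/2 = 5.349 × 10^8 m
Circular speed at r₁: v₁ = √(GM/r₁) = 1.38693 × 10^6 m/s
Transfer speed at r₁ (periapsis): v₁ₜ = √(GM(2/r₁ − 1/a_t)) = 1.82857 × 10^6 m/s
(a) ΔV₁ = v₁ₜ − v₁ = 441646 m/s ≈ 441.6 km/s
Circular speed at r₂: v₂ = √(GM/r₂) = 538175 m/s
Transfer speed at r₂ (apoapsis): v₂ₜ = √(GM(2/r₂ − 1/a_t)) = 275328 m/s
(b) ΔV₂ = v₂ − v₂ₜ = 262846 m/s ≈ 262.8 km/s
(c) ΔV_total = ΔV₁ + ΔV₂ = 704492 m/s ≈ 704.5 km/s

Final answer:
(a) ΔV₁ = 441.6 km/s
(b) ΔV₂ = 262.8 km/s
(c) ΔV_total = 704.5 km/s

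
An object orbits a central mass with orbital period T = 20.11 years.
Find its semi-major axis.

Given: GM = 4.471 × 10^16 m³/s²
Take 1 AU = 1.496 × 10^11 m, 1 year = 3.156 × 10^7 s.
T = 20.11 years = 6.34672 × 10^8 s
GM = 4.471 × 10^16 m³/s²
Kepler's third law: a³ = GM T² / (4π²)
T² = 4.02808 × 10^17 s²
a³ = (4.471 × 10^16) × (4.02808 × 10^17) / (4π²) = 4.56187 × 10^32 m³
a = (a³)^(1/3) = 7.69806 × 10^10 m ≈ 0.5146 AU

Final answer: 0.5146 AU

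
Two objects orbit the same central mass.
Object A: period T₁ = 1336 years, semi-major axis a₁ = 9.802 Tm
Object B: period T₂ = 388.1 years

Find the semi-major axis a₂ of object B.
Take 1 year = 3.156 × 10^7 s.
T₁ = 1336 years = 4.21642 × 10^10 s
T₂ = 388.1 years = 1.22484 × 10^10 s
a₁ = 9.802 Tm = 9.802 × 10^12 m
Kepler's third law: (T₂/T₁)² = (a₂/a₁)³  ⇒  a₂ = a₁ (T₂/T₁)^(2/3)
T₂/T₁ = 0.290494
(T₂/T₁)^(2/3) = 0.438623
a₂ = 9.802 × 10^12 m × 0.438623 = 4.29938 × 10^12 m ≈ 4.299 Tm

Final answer: a₂ = 4.299 Tm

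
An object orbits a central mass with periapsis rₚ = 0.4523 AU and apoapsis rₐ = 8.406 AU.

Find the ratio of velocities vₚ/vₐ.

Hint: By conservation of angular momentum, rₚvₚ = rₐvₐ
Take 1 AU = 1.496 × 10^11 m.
rₚ = 0.4523 AU = 6.76641 × 10^10 m
rₐ = 8.406 AU = 1.25754 × 10^12 m
rₚvₚ = rₐvₐ  ⇒  vₚ/vₐ = rₐ/rₚ
vₚ/vₐ = (1.25754 × 10^12) / (6.76641 × 10^10) = 18.585

Final answer: vₚ/vₐ = 18.59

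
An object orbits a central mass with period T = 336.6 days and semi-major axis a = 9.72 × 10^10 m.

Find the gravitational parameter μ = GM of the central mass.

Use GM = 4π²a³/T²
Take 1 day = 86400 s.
T = 336.6 days = 2.90822 × 10^7 s
a = 9.72 × 10^10 m
a³ = 9.1833 × 10^32 m³
T² = 8.45777 × 10^14 s²
GM = 4π² × (9.1833 × 10^32) / (8.45777 × 10^14) = 4.2865 × 10^19 m³/s²
GM ≈ 4.286 × 10^19 m³/s²

Final answer: GM = 4.286 × 10^19 m³/s²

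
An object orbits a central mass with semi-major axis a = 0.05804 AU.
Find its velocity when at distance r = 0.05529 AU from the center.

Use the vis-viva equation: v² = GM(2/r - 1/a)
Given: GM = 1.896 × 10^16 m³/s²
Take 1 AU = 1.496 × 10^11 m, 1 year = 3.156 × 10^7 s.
a = 0.05804 AU = 8.68278 × 10^9 m
r = 0.05529 AU = 8.27138 × 10^9 m
GM = 1.896 × 10^16 m³/s²
2/r − 1/a = 2.41798 × 10^-10 − 1.1517 × 10^-10 = 1.26627 × 10^-10 m⁻¹
v² = GM (2/r − 1/a) = 2.40085 × 10^6 m²/s²
v = 1549.47 m/s ≈ 0.3269 AU/year

Final answer: 0.3269 AU/year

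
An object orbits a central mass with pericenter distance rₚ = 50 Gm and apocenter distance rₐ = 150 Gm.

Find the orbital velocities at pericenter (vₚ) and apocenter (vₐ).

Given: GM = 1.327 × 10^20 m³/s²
rₚ = 50 Gm = 5 × 10^10 m
rₐ = 150 Gm = 1.5 × 10^11 m
GM = 1.327 × 10^20 m³/s²
a = (rₚ + rₐ)/2 = 1 × 10^11 m
Vis-viva: v² = GM (2/r − 1/a)
vₚ² = 1.327 × 10^20 × (4 × 10^-11 − 1 × 10^-11) = 3.981 × 10^9 m²/s²
vₚ = 63095.2 m/s ≈ 63.1 km/s
vₐ² = 1.327 × 10^20 × (1.33333 × 10^-11 − 1 × 10^-11) = 4.42333 × 10^8 m²/s²
vₐ = 21031.7 m/s ≈ 21.03 km/s

Final answer: vₚ = 63.1 km/s, vₐ = 21.03 km/s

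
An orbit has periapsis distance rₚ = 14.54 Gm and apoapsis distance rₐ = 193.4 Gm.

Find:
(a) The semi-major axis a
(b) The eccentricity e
rₚ = 14.54 Gm = 1.454 × 10^10 m
rₐ = 193.4 Gm = 1.934 × 10^11 m
(a) a = (rₚ + rₐ)/2 = 1.0397 × 10^11 m ≈ 104 Gm
(b) e = (rₐ − rₚ)/(rₐ + rₚ) = (1.7886 × 10^11) / (2.0794 × 10^11) = 0.860152

Final answer:
(a) a = 104 Gm
(b) e = 0.8602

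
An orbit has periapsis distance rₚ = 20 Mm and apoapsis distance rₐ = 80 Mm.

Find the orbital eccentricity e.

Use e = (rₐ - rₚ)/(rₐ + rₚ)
rₚ = 20 Mm = 2 × 10^7 m
rₐ = 80 Mm = 8 × 10^7 m
rₐ − rₚ = 6 × 10^7 m
rₐ + rₚ = 1 × 10^8 m
e = (rₐ − rₚ)/(rₐ + rₚ) = 0.6

Final answer: e = 0.6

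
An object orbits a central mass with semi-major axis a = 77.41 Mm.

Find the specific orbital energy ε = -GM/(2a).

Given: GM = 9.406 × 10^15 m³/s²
a = 77.41 Mm = 7.741 × 10^7 m
GM = 9.406 × 10^15 m³/s²
2a = 1.5482 × 10^8 m
ε = −GM/(2a) = -6.07544 × 10^7 J/kg ≈ -60.75 MJ/kg

Final answer: -60.75 MJ/kg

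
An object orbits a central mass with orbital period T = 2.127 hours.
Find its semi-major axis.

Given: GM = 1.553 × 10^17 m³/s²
T = 2.127 hours = 7657.2 s
GM = 1.553 × 10^17 m³/s²
Kepler's third law: a³ = GM T² / (4π²)
T² = 5.86327 × 10^7 s²
a³ = (1.553 × 10^17) × (5.86327 × 10^7) / (4π²) = 2.30649 × 10^23 m³
a = (a³)^(1/3) = 6.13268 × 10^7 m ≈ 61.33 Mm

Final answer: 61.33 Mm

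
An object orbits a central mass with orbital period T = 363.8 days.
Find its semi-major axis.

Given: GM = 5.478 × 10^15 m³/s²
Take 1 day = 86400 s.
T = 363.8 days = 3.14323 × 10^7 s
GM = 5.478 × 10^15 m³/s²
Kepler's third law: a³ = GM T² / (4π²)
T² = 9.87991 × 10^14 s²
a³ = (5.478 × 10^15) × (9.87991 × 10^14) / (4π²) = 1.37093 × 10^29 m³
a = (a³)^(1/3) = 5.1563 × 10^9 m ≈ 5.156 Gm

Final answer: 5.156 Gm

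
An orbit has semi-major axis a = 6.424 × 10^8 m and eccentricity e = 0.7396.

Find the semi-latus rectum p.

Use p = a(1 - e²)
a = 6.424 × 10^8 m
e = 0.7396,  e² = 0.547008,  1 − e² = 0.452992
p = a(1 − e²) = 6.424 × 10^8 m × 0.452992 = 2.91002 × 10^8 m ≈ 2.91 × 10^8 m

Final answer: p = 2.91 × 10^8 m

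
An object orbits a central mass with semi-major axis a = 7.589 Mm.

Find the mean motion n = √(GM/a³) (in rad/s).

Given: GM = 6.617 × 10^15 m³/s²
a = 7.589 Mm = 7.589 × 10^6 m
GM = 6.617 × 10^15 m³/s²
a³ = 4.37073 × 10^20 m³
GM/a³ = (6.617 × 10^15) / (4.37073 × 10^20) = 1.51394 × 10^-5 s⁻²
n = √(GM/a³) = 0.00389093 rad/s ≈ 0.003891 rad/s

Final answer: n = 0.003891 rad/s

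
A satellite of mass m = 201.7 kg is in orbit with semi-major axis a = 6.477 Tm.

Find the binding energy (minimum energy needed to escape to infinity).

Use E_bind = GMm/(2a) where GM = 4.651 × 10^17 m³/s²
a = 6.477 Tm = 6.477 × 10^12 m
GM = 4.651 × 10^17 m³/s²
m = 201.7 kg
GMm = 4.651 × 10^17 × 201.7 = 9.38107 × 10^19 m³·kg/s²
2a = 1.2954 × 10^13 m
E_bind = GMm/(2a) = 7.24183 × 10^6 J ≈ 7.242 MJ

Final answer: 7.242 MJ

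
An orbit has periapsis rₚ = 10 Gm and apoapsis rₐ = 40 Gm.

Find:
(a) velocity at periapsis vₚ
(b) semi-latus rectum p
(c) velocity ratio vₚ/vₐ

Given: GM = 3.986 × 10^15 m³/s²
rₚ = 10 Gm = 1 × 10^10 m
rₐ = 40 Gm = 4 × 10^10 m
GM = 3.986 × 10^15 m³/s²
a = (rₚ + rₐ)/2 = 2.5 × 10^10 m
e = (rₐ − rₚ)/(rₐ + rₚ) = (3 × 10^10) / (5 × 10^10) = 0.6
(a) vₚ² = GM (2/rₚ − 1/a) = 3.986 × 10^15 × (2 × 10^-10 − 4 × 10^-11) = 637760 m²/s²;  vₚ = 798.599 m/s ≈ 798.6 m/s
(b) 1 − e² = 0.64;  p = a(1 − e²) = 2.5 × 10^10 × 0.64 = 1.6 × 10^10 m ≈ 16 Gm
(c) vₚ/vₐ = rₐ/rₚ (angular momentum) = (4 × 10^10) / (1 × 10^10) = 4 ≈ 4

Final answer:
(a) velocity at periapsis vₚ = 798.6 m/s
(b) semi-latus rectum p = 16 Gm
(c) velocity ratio vₚ/vₐ = 4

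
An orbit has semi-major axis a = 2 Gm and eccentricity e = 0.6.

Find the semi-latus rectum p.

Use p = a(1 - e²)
a = 2 Gm = 2 × 10^9 m
e = 0.6,  e² = 0.36,  1 − e² = 0.64
p = a(1 − e²) = 2 × 10^9 m × 0.64 = 1.28 × 10^9 m ≈ 1.28 Gm

Final answer: p = 1.28 Gm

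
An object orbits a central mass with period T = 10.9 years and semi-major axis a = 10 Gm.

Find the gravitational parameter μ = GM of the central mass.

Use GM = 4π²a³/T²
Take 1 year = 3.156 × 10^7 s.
T = 10.9 years = 3.44004 × 10^8 s
a = 10 Gm = 1 × 10^10 m
a³ = 1 × 10^30 m³
T² = 1.18339 × 10^17 s²
GM = 4π² × (1 × 10^30) / (1.18339 × 10^17) = 3.33605 × 10^14 m³/s²
GM ≈ 3.336 × 10^14 m³/s²

Final answer: GM = 3.336 × 10^14 m³/s²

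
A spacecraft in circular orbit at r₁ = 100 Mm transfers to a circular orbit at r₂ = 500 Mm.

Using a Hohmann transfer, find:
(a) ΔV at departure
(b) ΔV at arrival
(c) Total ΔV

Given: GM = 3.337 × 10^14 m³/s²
r₁ = 100 Mm = 1 × 10^8 m
r₂ = 500 Mm = 5 × 10^8 m
GM = 3.337 × 10^14 m³/s²
Transfer ellipse: a_t = (r₁ + r₂)/2 = 3 × 10^8 m
Circular speed at r₁: v₁ = √(GM/r₁) = 1826.75 m/s
Transfer speed at r₁ (periapsis): v₁ₜ = √(GM(2/r₁ − 1/a_t)) = 2358.32 m/s
(a) ΔV₁ = v₁ₜ − v₁ = 531.573 m/s ≈ 531.6 m/s
Circular speed at r₂: v₂ = √(GM/r₂) = 816.946 m/s
Transfer speed at r₂ (apoapsis): v₂ₜ = √(GM(2/r₂ − 1/a_t)) = 471.664 m/s
(b) ΔV₂ = v₂ − v₂ₜ = 345.282 m/s ≈ 345.3 m/s
(c) ΔV_total = ΔV₁ + ΔV₂ = 876.855 m/s ≈ 876.9 m/s

Final answer:
(a) ΔV₁ = 531.6 m/s
(b) ΔV₂ = 345.3 m/s
(c) ΔV_total = 876.9 m/s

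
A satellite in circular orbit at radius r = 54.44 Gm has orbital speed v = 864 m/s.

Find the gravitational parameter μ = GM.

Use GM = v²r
r = 54.44 Gm = 5.444 × 10^10 m
v = 864 m/s
v² = 746496 m²/s²
GM = v²r = 746496 × 5.444 × 10^10 = 4.06392 × 10^16 m³/s²
GM ≈ 4.064 × 10^16 m³/s²

Final answer: GM = 4.064 × 10^16 m³/s²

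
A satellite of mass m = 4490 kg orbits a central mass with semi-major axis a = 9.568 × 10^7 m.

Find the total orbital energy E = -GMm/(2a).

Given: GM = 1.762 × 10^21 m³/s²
a = 9.568 × 10^7 m
GM = 1.762 × 10^21 m³/s²
2a = 1.9136 × 10^8 m
GMm = 1.762 × 10^21 × 4490 = 7.91138 × 10^24 m³·kg/s²
E = −GMm/(2a) = -4.13429 × 10^16 J ≈ -41.34 PJ

Final answer: -41.34 PJ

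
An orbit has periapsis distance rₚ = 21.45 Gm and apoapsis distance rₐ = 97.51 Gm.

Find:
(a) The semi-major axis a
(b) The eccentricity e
rₚ = 21.45 Gm = 2.145 × 10^10 m
rₐ = 97.51 Gm = 9.751 × 10^10 m
(a) a = (rₚ + rₐ)/2 = 5.948 × 10^10 m ≈ 59.48 Gm
(b) e = (rₐ − rₚ)/(rₐ + rₚ) = (7.606 × 10^10) / (1.1896 × 10^11) = 0.639375

Final answer:
(a) a = 59.48 Gm
(b) e = 0.6394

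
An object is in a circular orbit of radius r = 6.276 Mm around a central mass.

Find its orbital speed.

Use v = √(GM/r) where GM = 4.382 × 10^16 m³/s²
r = 6.276 Mm = 6.276 × 10^6 m
GM = 4.382 × 10^16 m³/s²
GM/r = (4.382 × 10^16) / (6.276 × 10^6) = 6.98215 × 10^9 m²/s²
v = √(GM/r) = 83559.3 m/s ≈ 83.56 km/s

Final answer: 83.56 km/s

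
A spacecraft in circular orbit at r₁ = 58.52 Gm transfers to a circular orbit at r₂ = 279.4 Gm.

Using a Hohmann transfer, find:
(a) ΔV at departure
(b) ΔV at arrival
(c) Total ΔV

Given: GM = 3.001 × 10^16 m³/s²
r₁ = 58.52 Gm = 5.852 × 10^10 m
r₂ = 279.4 Gm = 2.794 × 10^11 m
GM = 3.001 × 10^16 m³/s²
Transfer ellipse: a_t = (r₁ + r₂)/2 = 1.6896 × 10^11 m
Circular speed at r₁: v₁ = √(GM/r₁) = 716.112 m/s
Transfer speed at r₁ (periapsis): v₁ₜ = √(GM(2/r₁ − 1/a_t)) = 920.878 m/s
(a) ΔV₁ = v₁ₜ − v₁ = 204.766 m/s ≈ 204.8 m/s
Circular speed at r₂: v₂ = √(GM/r₂) = 327.733 m/s
Transfer speed at r₂ (apoapsis): v₂ₜ = √(GM(2/r₂ − 1/a_t)) = 192.877 m/s
(b) ΔV₂ = v₂ − v₂ₜ = 134.856 m/s ≈ 134.9 m/s
(c) ΔV_total = ΔV₁ + ΔV₂ = 339.622 m/s ≈ 339.6 m/s

Final answer:
(a) ΔV₁ = 204.8 m/s
(b) ΔV₂ = 134.9 m/s
(c) ΔV_total = 339.6 m/s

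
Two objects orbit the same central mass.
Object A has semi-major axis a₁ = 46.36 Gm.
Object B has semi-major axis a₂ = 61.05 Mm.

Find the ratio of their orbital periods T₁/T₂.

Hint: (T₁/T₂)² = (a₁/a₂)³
a₁ = 46.36 Gm = 4.636 × 10^10 m
a₂ = 61.05 Mm = 6.105 × 10^7 m
a₁/a₂ = 759.378
T₁/T₂ = (a₁/a₂)^(3/2) = (759.378)^1.5 = 20926

Final answer: T₁/T₂ = 2.093 × 10^4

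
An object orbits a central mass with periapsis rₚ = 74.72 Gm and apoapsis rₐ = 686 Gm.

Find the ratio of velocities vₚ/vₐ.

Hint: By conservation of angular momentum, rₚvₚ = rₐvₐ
rₚ = 74.72 Gm = 7.472 × 10^10 m
rₐ = 686 Gm = 6.86 × 10^11 m
rₚvₚ = rₐvₐ  ⇒  vₚ/vₐ = rₐ/rₚ
vₚ/vₐ = (6.86 × 10^11) / (7.472 × 10^10) = 9.18094

Final answer: vₚ/vₐ = 9.181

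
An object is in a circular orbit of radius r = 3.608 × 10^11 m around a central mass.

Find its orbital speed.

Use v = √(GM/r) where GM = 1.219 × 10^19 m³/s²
r = 3.608 × 10^11 m
GM = 1.219 × 10^19 m³/s²
GM/r = (1.219 × 10^19) / (3.608 × 10^11) = 3.3786 × 10^7 m²/s²
v = √(GM/r) = 5812.58 m/s ≈ 5.813 km/s

Final answer: 5.813 km/s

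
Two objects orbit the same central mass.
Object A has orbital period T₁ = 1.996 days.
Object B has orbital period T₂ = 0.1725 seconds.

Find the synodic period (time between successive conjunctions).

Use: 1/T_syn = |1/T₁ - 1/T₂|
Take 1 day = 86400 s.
T₁ = 1.996 days = 172454 s
T₂ = 0.1725 seconds
1/T₁ = 5.79863 × 10^-6 s⁻¹
1/T₂ = 5.7971 s⁻¹
|1/T₁ − 1/T₂| = 5.7971 s⁻¹
T_syn = 1 / |1/T₁ − 1/T₂| = 0.1725 s ≈ 0.1725 seconds

Final answer: T_syn = 0.1725 seconds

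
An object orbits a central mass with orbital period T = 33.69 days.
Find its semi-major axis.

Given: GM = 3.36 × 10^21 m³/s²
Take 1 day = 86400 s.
T = 33.69 days = 2.91082 × 10^6 s
GM = 3.36 × 10^21 m³/s²
Kepler's third law: a³ = GM T² / (4π²)
T² = 8.47285 × 10^12 s²
a³ = (3.36 × 10^21) × (8.47285 × 10^12) / (4π²) = 7.21123 × 10^32 m³
a = (a³)^(1/3) = 8.96746 × 10^10 m ≈ 8.967 × 10^10 m

Final answer: 8.967 × 10^10 m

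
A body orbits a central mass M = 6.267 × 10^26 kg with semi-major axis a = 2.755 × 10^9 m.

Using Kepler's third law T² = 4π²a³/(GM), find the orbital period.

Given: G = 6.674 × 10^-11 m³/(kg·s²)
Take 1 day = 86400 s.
M = 6.267 × 10^26 kg
GM = G × M = 6.674 × 10^-11 × 6.267 × 10^26 = 4.1826 × 10^16 m³/s²
a = 2.755 × 10^9 m
a³ = 2.09105 × 10^28 m³
T = 2π √(a³/GM) = 2π √((2.09105 × 10^28) / (4.1826 × 10^16)) = 2π × 707065 s
T = 4.44262 × 10^6 s ≈ 51.42 days

Final answer: 51.42 days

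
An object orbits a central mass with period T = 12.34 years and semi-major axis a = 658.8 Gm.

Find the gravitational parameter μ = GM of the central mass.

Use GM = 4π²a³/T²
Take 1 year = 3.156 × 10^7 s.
T = 12.34 years = 3.8945 × 10^8 s
a = 658.8 Gm = 6.588 × 10^11 m
a³ = 2.85931 × 10^35 m³
T² = 1.51672 × 10^17 s²
GM = 4π² × (2.85931 × 10^35) / (1.51672 × 10^17) = 7.44245 × 10^19 m³/s²
GM ≈ 7.442 × 10^19 m³/s²

Final answer: GM = 7.442 × 10^19 m³/s²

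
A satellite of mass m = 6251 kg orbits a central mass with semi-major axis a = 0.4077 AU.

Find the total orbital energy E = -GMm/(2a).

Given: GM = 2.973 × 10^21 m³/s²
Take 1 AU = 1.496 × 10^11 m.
a = 0.4077 AU = 6.09919 × 10^10 m
GM = 2.973 × 10^21 m³/s²
2a = 1.21984 × 10^11 m
GMm = 2.973 × 10^21 × 6251 = 1.85842 × 10^25 m³·kg/s²
E = −GMm/(2a) = -1.5235 × 10^14 J ≈ -152.3 TJ

Final answer: -152.3 TJ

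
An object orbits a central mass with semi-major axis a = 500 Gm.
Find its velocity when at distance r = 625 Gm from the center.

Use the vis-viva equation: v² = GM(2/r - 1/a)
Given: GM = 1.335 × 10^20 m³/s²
a = 500 Gm = 5 × 10^11 m
r = 625 Gm = 6.25 × 10^11 m
GM = 1.335 × 10^20 m³/s²
2/r − 1/a = 3.2 × 10^-12 − 2 × 10^-12 = 1.2 × 10^-12 m⁻¹
v² = GM (2/r − 1/a) = 1.602 × 10^8 m²/s²
v = 12657 m/s ≈ 12.66 km/s

Final answer: 12.66 km/s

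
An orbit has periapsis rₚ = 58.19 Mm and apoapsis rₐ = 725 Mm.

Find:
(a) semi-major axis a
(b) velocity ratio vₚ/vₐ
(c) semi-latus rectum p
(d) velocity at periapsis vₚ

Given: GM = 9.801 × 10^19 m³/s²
rₚ = 58.19 Mm = 5.819 × 10^7 m
rₐ = 725 Mm = 7.25 × 10^8 m
GM = 9.801 × 10^19 m³/s²
a = (rₚ + rₐ)/2 = 3.91595 × 10^8 m
e = (rₐ − rₚ)/(rₐ + rₚ) = (6.6681 × 10^8) / (7.8319 × 10^8) = 0.851403
(a) a = 3.91595 × 10^8 m ≈ 391.6 Mm
(b) vₚ/vₐ = rₐ/rₚ (angular momentum) = (7.25 × 10^8) / (5.819 × 10^7) = 12.4592 ≈ 12.46
(c) 1 − e² = 0.275114;  p = a(1 − e²) = 3.91595 × 10^8 × 0.275114 = 1.07733 × 10^8 m ≈ 107.7 Mm
(d) vₚ² = GM (2/rₚ − 1/a) = 9.801 × 10^19 × (3.43702 × 10^-8 − 2.55366 × 10^-9) = 3.11834 × 10^12 m²/s²;  vₚ = 1.76588 × 10^6 m/s ≈ 1766 km/s

Final answer:
(a) semi-major axis a = 391.6 Mm
(b) velocity ratio vₚ/vₐ = 12.46
(c) semi-latus rectum p = 107.7 Mm
(d) velocity at periapsis vₚ = 1766 km/s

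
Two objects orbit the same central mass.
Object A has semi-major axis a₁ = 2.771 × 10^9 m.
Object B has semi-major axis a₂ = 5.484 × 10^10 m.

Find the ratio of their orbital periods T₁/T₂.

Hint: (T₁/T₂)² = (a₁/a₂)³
a₁ = 2.771 × 10^9 m
a₂ = 5.484 × 10^10 m
a₁/a₂ = 0.0505288
T₁/T₂ = (a₁/a₂)^(3/2) = (0.0505288)^1.5 = 0.0113582

Final answer: T₁/T₂ = 0.01136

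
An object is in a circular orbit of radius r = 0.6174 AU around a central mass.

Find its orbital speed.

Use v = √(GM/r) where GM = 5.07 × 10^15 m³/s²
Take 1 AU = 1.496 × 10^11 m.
r = 0.6174 AU = 9.2363 × 10^10 m
GM = 5.07 × 10^15 m³/s²
GM/r = (5.07 × 10^15) / (9.2363 × 10^10) = 54892.1 m²/s²
v = √(GM/r) = 234.291 m/s ≈ 234.3 m/s

Final answer: 234.3 m/s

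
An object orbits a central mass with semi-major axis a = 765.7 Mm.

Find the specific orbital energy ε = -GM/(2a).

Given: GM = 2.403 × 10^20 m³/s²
a = 765.7 Mm = 7.657 × 10^8 m
GM = 2.403 × 10^20 m³/s²
2a = 1.5314 × 10^9 m
ε = −GM/(2a) = -1.56915 × 10^11 J/kg ≈ -156.9 GJ/kg

Final answer: -156.9 GJ/kg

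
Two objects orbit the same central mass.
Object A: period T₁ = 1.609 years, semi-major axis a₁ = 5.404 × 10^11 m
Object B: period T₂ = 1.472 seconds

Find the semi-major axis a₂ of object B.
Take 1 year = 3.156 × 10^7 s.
T₁ = 1.609 years = 5.078 × 10^7 s
T₂ = 1.472 seconds
a₁ = 5.404 × 10^11 m
Kepler's third law: (T₂/T₁)² = (a₂/a₁)³  ⇒  a₂ = a₁ (T₂/T₁)^(2/3)
T₂/T₁ = 2.89878 × 10^-8
(T₂/T₁)^(2/3) = 9.43648 × 10^-6
a₂ = 5.404 × 10^11 m × 9.43648 × 10^-6 = 5.09947 × 10^6 m ≈ 5.099 × 10^6 m

Final answer: a₂ = 5.099 × 10^6 m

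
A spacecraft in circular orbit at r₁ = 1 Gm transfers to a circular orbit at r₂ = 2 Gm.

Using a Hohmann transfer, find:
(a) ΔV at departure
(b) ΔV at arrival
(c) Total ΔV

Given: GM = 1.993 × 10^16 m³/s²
r₁ = 1 Gm = 1 × 10^9 m
r₂ = 2 Gm = 2 × 10^9 m
GM = 1.993 × 10^16 m³/s²
Transfer ellipse: a_t = (r₁ + r₂)/2 = 1.5 × 10^9 m
Circular speed at r₁: v₁ = √(GM/r₁) = 4464.3 m/s
Transfer speed at r₁ (periapsis): v₁ₜ = √(GM(2/r₁ − 1/a_t)) = 5154.93 m/s
(a) ΔV₁ = v₁ₜ − v₁ = 690.63 m/s ≈ 690.6 m/s
Circular speed at r₂: v₂ = √(GM/r₂) = 3156.74 m/s
Transfer speed at r₂ (apoapsis): v₂ₜ = √(GM(2/r₂ − 1/a_t)) = 2577.47 m/s
(b) ΔV₂ = v₂ − v₂ₜ = 579.272 m/s ≈ 579.3 m/s
(c) ΔV_total = ΔV₁ + ΔV₂ = 1269.9 m/s ≈ 1.27 km/s

Final answer:
(a) ΔV₁ = 690.6 m/s
(b) ΔV₂ = 579.3 m/s
(c) ΔV_total = 1.27 km/s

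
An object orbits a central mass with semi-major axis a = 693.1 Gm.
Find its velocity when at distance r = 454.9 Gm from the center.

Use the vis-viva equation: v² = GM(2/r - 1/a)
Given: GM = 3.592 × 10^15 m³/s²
a = 693.1 Gm = 6.931 × 10^11 m
r = 454.9 Gm = 4.549 × 10^11 m
GM = 3.592 × 10^15 m³/s²
2/r − 1/a = 4.39657 × 10^-12 − 1.44279 × 10^-12 = 2.95378 × 10^-12 m⁻¹
v² = GM (2/r − 1/a) = 10610 m²/s²
v = 103.005 m/s ≈ 103 m/s

Final answer: 103 m/s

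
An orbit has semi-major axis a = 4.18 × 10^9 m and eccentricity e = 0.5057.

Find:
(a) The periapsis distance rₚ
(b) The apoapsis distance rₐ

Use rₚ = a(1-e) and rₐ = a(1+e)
a = 4.18 × 10^9 m
e = 0.5057:  1 − e = 0.4943,  1 + e = 1.5057
(a) rₚ = a(1 − e) = 4.18 × 10^9 m × 0.4943 = 2.06617 × 10^9 m ≈ 2.066 × 10^9 m
(b) rₐ = a(1 + e) = 4.18 × 10^9 m × 1.5057 = 6.29383 × 10^9 m ≈ 6.294 × 10^9 m

Final answer:
(a) rₚ = 2.066 × 10^9 m
(b) rₐ = 6.294 × 10^9 m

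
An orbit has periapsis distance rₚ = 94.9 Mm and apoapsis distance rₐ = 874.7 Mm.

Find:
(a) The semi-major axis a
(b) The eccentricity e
rₚ = 94.9 Mm = 9.49 × 10^7 m
rₐ = 874.7 Mm = 8.747 × 10^8 m
(a) a = (rₚ + rₐ)/2 = 4.848 × 10^8 m ≈ 484.8 Mm
(b) e = (rₐ − rₚ)/(rₐ + rₚ) = (7.798 × 10^8) / (9.696 × 10^8) = 0.804249

Final answer:
(a) a = 484.8 Mm
(b) e = 0.8042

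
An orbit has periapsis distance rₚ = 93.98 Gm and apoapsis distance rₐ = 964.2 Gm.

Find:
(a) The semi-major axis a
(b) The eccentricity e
rₚ = 93.98 Gm = 9.398 × 10^10 m
rₐ = 964.2 Gm = 9.642 × 10^11 m
(a) a = (rₚ + rₐ)/2 = 5.2909 × 10^11 m ≈ 529.1 Gm
(b) e = (rₐ − rₚ)/(rₐ + rₚ) = (8.7022 × 10^11) / (1.05818 × 10^12) = 0.822374

Final answer:
(a) a = 529.1 Gm
(b) e = 0.8224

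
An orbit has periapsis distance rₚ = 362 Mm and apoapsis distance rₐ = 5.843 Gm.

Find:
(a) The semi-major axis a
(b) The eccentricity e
rₚ = 362 Mm = 3.62 × 10^8 m
rₐ = 5.843 Gm = 5.843 × 10^9 m
(a) a = (rₚ + rₐ)/2 = 3.1025 × 10^9 m ≈ 3.103 Gm
(b) e = (rₐ − rₚ)/(rₐ + rₚ) = (5.481 × 10^9) / (6.205 × 10^9) = 0.88332

Final answer:
(a) a = 3.103 Gm
(b) e = 0.8833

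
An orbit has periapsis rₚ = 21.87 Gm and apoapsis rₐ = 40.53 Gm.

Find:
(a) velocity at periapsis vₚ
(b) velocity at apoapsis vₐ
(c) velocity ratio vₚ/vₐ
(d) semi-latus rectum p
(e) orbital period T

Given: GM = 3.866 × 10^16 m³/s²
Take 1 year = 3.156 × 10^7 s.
rₚ = 21.87 Gm = 2.187 × 10^10 m
rₐ = 40.53 Gm = 4.053 × 10^10 m
GM = 3.866 × 10^16 m³/s²
a = (rₚ + rₐ)/2 = 3.12 × 10^10 m
e = (rₐ − rₚ)/(rₐ + rₚ) = (1.866 × 10^10) / (6.24 × 10^10) = 0.299038
(a) vₚ² = GM (2/rₚ − 1/a) = 3.866 × 10^16 × (9.14495 × 10^-11 − 3.20513 × 10^-11) = 2.29633 × 10^6 m²/s²;  vₚ = 1515.37 m/s ≈ 1.515 km/s
(b) vₐ² = GM (2/rₐ − 1/a) = 3.866 × 10^16 × (4.93462 × 10^-11 − 3.20513 × 10^-11) = 668620 m²/s²;  vₐ = 817.692 m/s ≈ 817.7 m/s
(c) vₚ/vₐ = rₐ/rₚ (angular momentum) = (4.053 × 10^10) / (2.187 × 10^10) = 1.85322 ≈ 1.853
(d) 1 − e² = 0.910576;  p = a(1 − e²) = 3.12 × 10^10 × 0.910576 = 2.841 × 10^10 m ≈ 28.41 Gm
(e) a³ = 3.03713 × 10^31 m³;  T = 2π √(a³/GM) = 2π × 2.80286 × 10^7 s = 1.76109 × 10^8 s ≈ 5.58 years

Final answer:
(a) velocity at periapsis vₚ = 1.515 km/s
(b) velocity at apoapsis vₐ = 817.7 m/s
(c) velocity ratio vₚ/vₐ = 1.853
(d) semi-latus rectum p = 28.41 Gm
(e) orbital period T = 5.58 years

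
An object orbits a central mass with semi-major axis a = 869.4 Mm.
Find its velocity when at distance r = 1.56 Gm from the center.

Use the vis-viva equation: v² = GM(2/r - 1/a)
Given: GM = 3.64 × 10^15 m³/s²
a = 869.4 Mm = 8.694 × 10^8 m
r = 1.56 Gm = 1.56 × 10^9 m
GM = 3.64 × 10^15 m³/s²
2/r − 1/a = 1.28205 × 10^-9 − 1.15022 × 10^-9 = 1.31833 × 10^-10 m⁻¹
v² = GM (2/r − 1/a) = 479871 m²/s²
v = 692.727 m/s ≈ 692.7 m/s

Final answer: 692.7 m/s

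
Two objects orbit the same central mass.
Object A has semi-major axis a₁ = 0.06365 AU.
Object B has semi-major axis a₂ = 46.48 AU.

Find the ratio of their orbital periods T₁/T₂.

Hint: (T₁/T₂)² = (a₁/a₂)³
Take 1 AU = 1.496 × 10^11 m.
a₁ = 0.06365 AU = 9.52204 × 10^9 m
a₂ = 46.48 AU = 6.95341 × 10^12 m
a₁/a₂ = 0.00136941
T₁/T₂ = (a₁/a₂)^(3/2) = (0.00136941)^1.5 = 5.06755 × 10^-5

Final answer: T₁/T₂ = 5.068 × 10^-5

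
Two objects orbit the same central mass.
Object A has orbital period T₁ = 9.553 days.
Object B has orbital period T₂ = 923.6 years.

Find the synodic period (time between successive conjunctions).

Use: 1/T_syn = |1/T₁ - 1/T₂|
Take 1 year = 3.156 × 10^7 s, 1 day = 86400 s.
T₁ = 9.553 days = 825379 s
T₂ = 923.6 years = 2.91488 × 10^10 s
1/T₁ = 1.21156 × 10^-6 s⁻¹
1/T₂ = 3.43067 × 10^-11 s⁻¹
|1/T₁ − 1/T₂| = 1.21153 × 10^-6 s⁻¹
T_syn = 1 / |1/T₁ − 1/T₂| = 825403 s ≈ 9.553 days

Final answer: T_syn = 9.553 days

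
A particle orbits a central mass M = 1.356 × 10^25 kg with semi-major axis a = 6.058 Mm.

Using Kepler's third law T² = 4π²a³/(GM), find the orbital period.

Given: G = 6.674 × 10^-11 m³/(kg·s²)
M = 1.356 × 10^25 kg
GM = G × M = 6.674 × 10^-11 × 1.356 × 10^25 = 9.04994 × 10^14 m³/s²
a = 6.058 Mm = 6.058 × 10^6 m
a³ = 2.22325 × 10^20 m³
T = 2π √(a³/GM) = 2π √((2.22325 × 10^20) / (9.04994 × 10^14)) = 2π × 495.645 s
T = 3114.23 s ≈ 51.9 minutes

Final answer: 51.9 minutes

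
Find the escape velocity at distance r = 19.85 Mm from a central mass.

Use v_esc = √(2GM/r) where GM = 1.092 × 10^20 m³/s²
r = 19.85 Mm = 1.985 × 10^7 m
GM = 1.092 × 10^20 m³/s²
2GM/r = 2 × (1.092 × 10^20) / (1.985 × 10^7) = 1.10025 × 10^13 m²/s²
v_esc = √(2GM/r) = 3.317 × 10^6 m/s ≈ 3317 km/s

Final answer: 3317 km/s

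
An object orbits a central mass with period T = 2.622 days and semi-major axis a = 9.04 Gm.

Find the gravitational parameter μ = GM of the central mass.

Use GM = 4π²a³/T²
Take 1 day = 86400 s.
T = 2.622 days = 226541 s
a = 9.04 Gm = 9.04 × 10^9 m
a³ = 7.38763 × 10^29 m³
T² = 5.13207 × 10^10 s²
GM = 4π² × (7.38763 × 10^29) / (5.13207 × 10^10) = 5.68293 × 10^20 m³/s²
GM ≈ 5.683 × 10^20 m³/s²

Final answer: GM = 5.683 × 10^20 m³/s²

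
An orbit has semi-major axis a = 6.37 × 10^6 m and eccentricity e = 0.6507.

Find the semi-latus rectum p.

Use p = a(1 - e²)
a = 6.37 × 10^6 m
e = 0.6507,  e² = 0.42341,  1 − e² = 0.57659
p = a(1 − e²) = 6.37 × 10^6 m × 0.57659 = 3.67288 × 10^6 m ≈ 3.673 × 10^6 m

Final answer: p = 3.673 × 10^6 m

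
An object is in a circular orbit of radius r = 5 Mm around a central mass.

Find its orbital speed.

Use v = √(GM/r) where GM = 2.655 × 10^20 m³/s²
r = 5 Mm = 5 × 10^6 m
GM = 2.655 × 10^20 m³/s²
GM/r = (2.655 × 10^20) / (5 × 10^6) = 5.31 × 10^13 m²/s²
v = √(GM/r) = 7.28697 × 10^6 m/s ≈ 7287 km/s

Final answer: 7287 km/s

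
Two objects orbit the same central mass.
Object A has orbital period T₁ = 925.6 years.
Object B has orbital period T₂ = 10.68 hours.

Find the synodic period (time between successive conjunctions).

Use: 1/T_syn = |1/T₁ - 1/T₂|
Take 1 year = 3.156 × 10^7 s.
T₁ = 925.6 years = 2.92119 × 10^10 s
T₂ = 10.68 hours = 38448 s
1/T₁ = 3.42326 × 10^-11 s⁻¹
1/T₂ = 2.60092 × 10^-5 s⁻¹
|1/T₁ − 1/T₂| = 2.60091 × 10^-5 s⁻¹
T_syn = 1 / |1/T₁ − 1/T₂| = 38448.1 s ≈ 10.68 hours

Final answer: T_syn = 10.68 hours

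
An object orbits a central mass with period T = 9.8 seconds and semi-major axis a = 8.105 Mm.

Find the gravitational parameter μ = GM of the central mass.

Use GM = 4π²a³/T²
T = 9.8 seconds
a = 8.105 Mm = 8.105 × 10^6 m
a³ = 5.32426 × 10^20 m³
T² = 96.04 s²
GM = 4π² × (5.32426 × 10^20) / 96.04 = 2.1886 × 10^20 m³/s²
GM ≈ 2.189 × 10^20 m³/s²

Final answer: GM = 2.189 × 10^20 m³/s²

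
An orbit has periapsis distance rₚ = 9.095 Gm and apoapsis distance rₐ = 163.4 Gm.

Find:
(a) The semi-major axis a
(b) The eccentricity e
rₚ = 9.095 Gm = 9.095 × 10^9 m
rₐ = 163.4 Gm = 1.634 × 10^11 m
(a) a = (rₚ + rₐ)/2 = 8.62475 × 10^10 m ≈ 86.25 Gm
(b) e = (rₐ − rₚ)/(rₐ + rₚ) = (1.54305 × 10^11) / (1.72495 × 10^11) = 0.894548

Final answer:
(a) a = 86.25 Gm
(b) e = 0.8945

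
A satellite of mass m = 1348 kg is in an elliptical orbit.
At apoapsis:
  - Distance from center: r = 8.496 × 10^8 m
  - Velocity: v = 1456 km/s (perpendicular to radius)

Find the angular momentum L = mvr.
r = 8.496 × 10^8 m
v = 1456 km/s = 1.456 × 10^6 m/s
vr = 1.456 × 10^6 × 8.496 × 10^8 = 1.23702 × 10^15 m²/s
L = m × vr = 1348 × 1.23702 × 10^15 = 1.6675 × 10^18 kg·m²/s ≈ 1.667 × 10^18 kg·m²/s

Final answer: L = 1.667 × 10^18 kg·m²/s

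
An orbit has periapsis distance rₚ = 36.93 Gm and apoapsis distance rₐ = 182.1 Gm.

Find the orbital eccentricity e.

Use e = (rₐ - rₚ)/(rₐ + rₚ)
rₚ = 36.93 Gm = 3.693 × 10^10 m
rₐ = 182.1 Gm = 1.821 × 10^11 m
rₐ − rₚ = 1.4517 × 10^11 m
rₐ + rₚ = 2.1903 × 10^11 m
e = (rₐ − rₚ)/(rₐ + rₚ) = 0.662786

Final answer: e = 0.6628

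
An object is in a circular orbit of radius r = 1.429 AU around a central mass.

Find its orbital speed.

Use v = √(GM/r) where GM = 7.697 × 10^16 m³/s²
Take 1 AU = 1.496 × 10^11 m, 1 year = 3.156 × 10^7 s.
r = 1.429 AU = 2.13778 × 10^11 m
GM = 7.697 × 10^16 m³/s²
GM/r = (7.697 × 10^16) / (2.13778 × 10^11) = 360046 m²/s²
v = √(GM/r) = 600.038 m/s ≈ 0.1266 AU/year

Final answer: 0.1266 AU/year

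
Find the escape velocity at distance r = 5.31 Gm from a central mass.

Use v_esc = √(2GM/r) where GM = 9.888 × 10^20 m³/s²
r = 5.31 Gm = 5.31 × 10^9 m
GM = 9.888 × 10^20 m³/s²
2GM/r = 2 × (9.888 × 10^20) / (5.31 × 10^9) = 3.72429 × 10^11 m²/s²
v_esc = √(2GM/r) = 610270 m/s ≈ 610.3 km/s

Final answer: 610.3 km/s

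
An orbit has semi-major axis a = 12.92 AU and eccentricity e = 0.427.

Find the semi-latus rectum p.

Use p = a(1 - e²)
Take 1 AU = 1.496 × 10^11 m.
a = 12.92 AU = 1.93283 × 10^12 m
e = 0.427,  e² = 0.182329,  1 − e² = 0.817671
p = a(1 − e²) = 1.93283 × 10^12 m × 0.817671 = 1.58042 × 10^12 m ≈ 10.56 AU

Final answer: p = 10.56 AU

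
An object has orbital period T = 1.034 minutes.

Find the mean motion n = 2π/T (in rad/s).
T = 1.034 minutes = 62.04 s
n = 2π / 62.04 s = 0.101276 rad/s ≈ 0.1013 rad/s

Final answer: n = 0.1013 rad/s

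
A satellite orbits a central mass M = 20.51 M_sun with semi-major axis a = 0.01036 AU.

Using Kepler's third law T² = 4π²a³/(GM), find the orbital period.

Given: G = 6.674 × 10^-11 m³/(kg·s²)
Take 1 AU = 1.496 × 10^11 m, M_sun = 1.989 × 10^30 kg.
M = 20.51 M_sun = 4.07944 × 10^31 kg
GM = G × M = 6.674 × 10^-11 × 4.07944 × 10^31 = 2.72262 × 10^21 m³/s²
a = 0.01036 AU = 1.54986 × 10^9 m
a³ = 3.72284 × 10^27 m³
T = 2π √(a³/GM) = 2π √((3.72284 × 10^27) / (2.72262 × 10^21)) = 2π × 1169.35 s
T = 7347.23 s ≈ 2.041 hours

Final answer: 2.041 hours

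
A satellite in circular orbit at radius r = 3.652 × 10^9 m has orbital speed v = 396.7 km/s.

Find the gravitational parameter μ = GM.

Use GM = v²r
r = 3.652 × 10^9 m
v = 396.7 km/s = 396700 m/s
v² = 1.57371 × 10^11 m²/s²
GM = v²r = 1.57371 × 10^11 × 3.652 × 10^9 = 5.74718 × 10^20 m³/s²
GM ≈ 5.747 × 10^20 m³/s²

Final answer: GM = 5.747 × 10^20 m³/s²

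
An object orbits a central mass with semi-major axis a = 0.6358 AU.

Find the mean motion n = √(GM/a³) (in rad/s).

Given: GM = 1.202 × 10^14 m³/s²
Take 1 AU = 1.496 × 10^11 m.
a = 0.6358 AU = 9.51157 × 10^10 m
GM = 1.202 × 10^14 m³/s²
a³ = 8.60511 × 10^32 m³
GM/a³ = (1.202 × 10^14) / (8.60511 × 10^32) = 1.39684 × 10^-19 s⁻²
n = √(GM/a³) = 3.73744 × 10^-10 rad/s ≈ 3.737 × 10^-10 rad/s

Final answer: n = 3.737 × 10^-10 rad/s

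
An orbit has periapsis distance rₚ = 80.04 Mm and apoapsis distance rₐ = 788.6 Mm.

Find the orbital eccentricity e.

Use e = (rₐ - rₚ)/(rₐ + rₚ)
rₚ = 80.04 Mm = 8.004 × 10^7 m
rₐ = 788.6 Mm = 7.886 × 10^8 m
rₐ − rₚ = 7.0856 × 10^8 m
rₐ + rₚ = 8.6864 × 10^8 m
e = (rₐ − rₚ)/(rₐ + rₚ) = 0.815712

Final answer: e = 0.8157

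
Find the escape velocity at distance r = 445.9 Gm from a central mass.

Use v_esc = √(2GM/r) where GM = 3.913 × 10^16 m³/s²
r = 445.9 Gm = 4.459 × 10^11 m
GM = 3.913 × 10^16 m³/s²
2GM/r = 2 × (3.913 × 10^16) / (4.459 × 10^11) = 175510 m²/s²
v_esc = √(2GM/r) = 418.939 m/s ≈ 418.9 m/s

Final answer: 418.9 m/s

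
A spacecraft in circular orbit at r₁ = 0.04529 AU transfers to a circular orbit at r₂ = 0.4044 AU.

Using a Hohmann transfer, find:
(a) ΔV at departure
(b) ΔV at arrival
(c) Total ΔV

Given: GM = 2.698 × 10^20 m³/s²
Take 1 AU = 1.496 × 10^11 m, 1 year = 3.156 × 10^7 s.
r₁ = 0.04529 AU = 6.77538 × 10^9 m
r₂ = 0.4044 AU = 6.04982 × 10^10 m
GM = 2.698 × 10^20 m³/s²
Transfer ellipse: a_t = (r₁ + r₂)/2 = 3.36368 × 10^10 m
Circular speed at r₁: v₁ = √(GM/r₁) = 199551 m/s
Transfer speed at r₁ (periapsis): v₁ₜ = √(GM(2/r₁ − 1/a_t)) = 267620 m/s
(a) ΔV₁ = v₁ₜ − v₁ = 68068.6 m/s ≈ 14.36 AU/year
Circular speed at r₂: v₂ = √(GM/r₂) = 66780.5 m/s
Transfer speed at r₂ (apoapsis): v₂ₜ = √(GM(2/r₂ − 1/a_t)) = 29971.5 m/s
(b) ΔV₂ = v₂ − v₂ₜ = 36808.9 m/s ≈ 7.765 AU/year
(c) ΔV_total = ΔV₁ + ΔV₂ = 104878 m/s ≈ 22.13 AU/year

Final answer:
(a) ΔV₁ = 14.36 AU/year
(b) ΔV₂ = 7.765 AU/year
(c) ΔV_total = 22.13 AU/year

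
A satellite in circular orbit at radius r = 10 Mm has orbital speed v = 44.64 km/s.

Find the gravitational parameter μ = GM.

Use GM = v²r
r = 10 Mm = 1 × 10^7 m
v = 44.64 km/s = 44640 m/s
v² = 1.99273 × 10^9 m²/s²
GM = v²r = 1.99273 × 10^9 × 1 × 10^7 = 1.99273 × 10^16 m³/s²
GM ≈ 1.993 × 10^16 m³/s²

Final answer: GM = 1.993 × 10^16 m³/s²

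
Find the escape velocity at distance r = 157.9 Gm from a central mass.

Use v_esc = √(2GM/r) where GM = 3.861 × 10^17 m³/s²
r = 157.9 Gm = 1.579 × 10^11 m
GM = 3.861 × 10^17 m³/s²
2GM/r = 2 × (3.861 × 10^17) / (1.579 × 10^11) = 4.89044 × 10^6 m²/s²
v_esc = √(2GM/r) = 2211.43 m/s ≈ 2.211 km/s

Final answer: 2.211 km/s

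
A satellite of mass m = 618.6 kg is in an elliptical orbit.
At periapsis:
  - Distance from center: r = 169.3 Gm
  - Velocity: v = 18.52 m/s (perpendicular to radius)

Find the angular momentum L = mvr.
r = 169.3 Gm = 1.693 × 10^11 m
v = 18.52 m/s
vr = 18.52 × 1.693 × 10^11 = 3.13544 × 10^12 m²/s
L = m × vr = 618.6 × 3.13544 × 10^12 = 1.93958 × 10^15 kg·m²/s ≈ 1.94 × 10^15 kg·m²/s

Final answer: L = 1.94 × 10^15 kg·m²/s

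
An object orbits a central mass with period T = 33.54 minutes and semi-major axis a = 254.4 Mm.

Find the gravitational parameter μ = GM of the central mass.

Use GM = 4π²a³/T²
T = 33.54 minutes = 2012.4 s
a = 254.4 Mm = 2.544 × 10^8 m
a³ = 1.64646 × 10^25 m³
T² = 4.04975 × 10^6 s²
GM = 4π² × (1.64646 × 10^25) / (4.04975 × 10^6) = 1.60503 × 10^20 m³/s²
GM ≈ 1.605 × 10^20 m³/s²

Final answer: GM = 1.605 × 10^20 m³/s²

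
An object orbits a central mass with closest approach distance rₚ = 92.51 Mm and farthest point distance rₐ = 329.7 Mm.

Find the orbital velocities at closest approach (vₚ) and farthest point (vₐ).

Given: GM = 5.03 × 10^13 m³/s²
rₚ = 92.51 Mm = 9.251 × 10^7 m
rₐ = 329.7 Mm = 3.297 × 10^8 m
GM = 5.03 × 10^13 m³/s²
a = (rₚ + rₐ)/2 = 2.11105 × 10^8 m
Vis-viva: v² = GM (2/r − 1/a)
vₚ² = 5.03 × 10^13 × (2.16193 × 10^-8 − 4.73698 × 10^-9) = 849180 m²/s²
vₚ = 921.51 m/s ≈ 921.5 m/s
vₐ² = 5.03 × 10^13 × (6.06612 × 10^-9 − 4.73698 × 10^-9) = 66855.8 m²/s²
vₐ = 258.565 m/s ≈ 258.6 m/s

Final answer: vₚ = 921.5 m/s, vₐ = 258.6 m/s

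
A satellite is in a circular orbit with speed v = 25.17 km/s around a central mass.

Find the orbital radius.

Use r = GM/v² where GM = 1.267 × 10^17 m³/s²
v = 25.17 km/s = 25170 m/s
GM = 1.267 × 10^17 m³/s²
v² = 6.33529 × 10^8 m²/s²
r = GM/v² = (1.267 × 10^17) / (6.33529 × 10^8) = 1.99991 × 10^8 m ≈ 200 Mm

Final answer: 200 Mm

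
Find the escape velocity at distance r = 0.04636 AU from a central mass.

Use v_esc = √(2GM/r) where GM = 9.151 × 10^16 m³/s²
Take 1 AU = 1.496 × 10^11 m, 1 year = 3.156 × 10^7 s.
r = 0.04636 AU = 6.93546 × 10^9 m
GM = 9.151 × 10^16 m³/s²
2GM/r = 2 × (9.151 × 10^16) / (6.93546 × 10^9) = 2.6389 × 10^7 m²/s²
v_esc = √(2GM/r) = 5137.03 m/s ≈ 1.084 AU/year

Final answer: 1.084 AU/year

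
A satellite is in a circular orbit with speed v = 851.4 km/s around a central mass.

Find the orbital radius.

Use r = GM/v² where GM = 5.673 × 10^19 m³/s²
v = 851.4 km/s = 851400 m/s
GM = 5.673 × 10^19 m³/s²
v² = 7.24882 × 10^11 m²/s²
r = GM/v² = (5.673 × 10^19) / (7.24882 × 10^11) = 7.8261 × 10^7 m ≈ 7.826 × 10^7 m

Final answer: 7.826 × 10^7 m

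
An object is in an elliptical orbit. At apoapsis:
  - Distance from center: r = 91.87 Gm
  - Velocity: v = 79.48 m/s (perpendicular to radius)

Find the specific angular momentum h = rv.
r = 91.87 Gm = 9.187 × 10^10 m
v = 79.48 m/s
h = rv = 9.187 × 10^10 × 79.48 = 7.30183 × 10^12 m²/s ≈ 7.302 × 10^12 m²/s

Final answer: h = 7.302 × 10^12 m²/s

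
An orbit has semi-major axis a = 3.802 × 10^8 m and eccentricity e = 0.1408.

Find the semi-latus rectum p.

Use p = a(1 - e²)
a = 3.802 × 10^8 m
e = 0.1408,  e² = 0.0198246,  1 − e² = 0.980175
p = a(1 − e²) = 3.802 × 10^8 m × 0.980175 = 3.72663 × 10^8 m ≈ 3.727 × 10^8 m

Final answer: p = 3.727 × 10^8 m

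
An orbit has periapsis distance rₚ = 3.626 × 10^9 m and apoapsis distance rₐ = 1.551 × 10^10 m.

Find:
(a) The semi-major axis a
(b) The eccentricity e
rₚ = 3.626 × 10^9 m
rₐ = 1.551 × 10^10 m
(a) a = (rₚ + rₐ)/2 = 9.568 × 10^9 m ≈ 9.568 × 10^9 m
(b) e = (rₐ − rₚ)/(rₐ + rₚ) = (1.1884 × 10^10) / (1.9136 × 10^10) = 0.621028

Final answer:
(a) a = 9.568 × 10^9 m
(b) e = 0.621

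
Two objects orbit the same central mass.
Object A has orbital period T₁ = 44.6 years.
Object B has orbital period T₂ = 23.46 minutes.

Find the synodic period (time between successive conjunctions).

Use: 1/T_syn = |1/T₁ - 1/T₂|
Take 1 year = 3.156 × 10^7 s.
T₁ = 44.6 years = 1.40758 × 10^9 s
T₂ = 23.46 minutes = 1407.6 s
1/T₁ = 7.10441 × 10^-10 s⁻¹
1/T₂ = 0.000710429 s⁻¹
|1/T₁ − 1/T₂| = 0.000710428 s⁻¹
T_syn = 1 / |1/T₁ − 1/T₂| = 1407.6 s ≈ 23.46 minutes

Final answer: T_syn = 23.46 minutes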